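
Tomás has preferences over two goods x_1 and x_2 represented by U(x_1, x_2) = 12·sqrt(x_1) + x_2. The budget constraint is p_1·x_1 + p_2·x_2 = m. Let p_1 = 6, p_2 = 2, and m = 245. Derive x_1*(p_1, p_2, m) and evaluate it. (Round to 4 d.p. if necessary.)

x_1* = 4

Thus x_1* = (6·p_2/p_1)² — independent of m — with the rest of income spent on x_2.
Plugging in: x_1* = (6·2/6)² = 4.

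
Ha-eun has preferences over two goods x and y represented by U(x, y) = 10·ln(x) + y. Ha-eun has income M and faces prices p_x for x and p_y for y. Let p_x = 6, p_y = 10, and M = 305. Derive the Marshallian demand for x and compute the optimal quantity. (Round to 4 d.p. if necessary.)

x* = 16.6667

Set MRS = p_x/p_y: (10/x)/1 = p_x/p_y.
So x*(p_x,p_y) = 10·p_y/p_x, independent of income; and y* = (M − 10·p_y)/p_y.
At the given prices: x* = 10·10/6 = 16.6667.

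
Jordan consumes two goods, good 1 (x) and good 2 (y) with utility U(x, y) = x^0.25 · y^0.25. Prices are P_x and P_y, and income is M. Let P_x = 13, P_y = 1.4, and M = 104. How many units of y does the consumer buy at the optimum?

MU_x/MU_y = (0.25·y)/(0.25·x); tangency sets this equal to P_x/P_y.
Rearranging, P_y·y = P_x·x. Substituting into the budget gives P_x·x·(1 + 1) = M.
Demand: x*(P_x,P_y,M) = 0.5·M/P_x and y* = 0.5·M/P_y.
At P_x=13, P_y=1.4, M=104: y* = 0.5·104/1.4 = 37.1429.

y* = 37.1429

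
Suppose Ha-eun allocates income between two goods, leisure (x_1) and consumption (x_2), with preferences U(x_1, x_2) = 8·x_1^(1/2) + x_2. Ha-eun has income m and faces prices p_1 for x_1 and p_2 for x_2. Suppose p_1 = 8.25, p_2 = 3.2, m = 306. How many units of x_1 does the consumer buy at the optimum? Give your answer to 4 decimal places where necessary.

Set MRS = p_1/p_2: 4·x_1^(−1/2) = p_1/p_2.
Solve: √x_1 = 4·p_2/p_1, so x_1*(p_1,p_2) = (4·p_2/p_1)², and x_2* = (m − p_1·x_1*)/p_2.
Plugging in: x_1* = (4·3.2/8.25)² = 2.4072.

x_1* = 2.4072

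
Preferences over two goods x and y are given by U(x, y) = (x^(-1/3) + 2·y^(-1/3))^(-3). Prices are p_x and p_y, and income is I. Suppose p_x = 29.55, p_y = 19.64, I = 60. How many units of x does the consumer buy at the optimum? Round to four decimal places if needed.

x* = 0.8062

MU_x ∝ x^(-4/3), MU_y ∝ 2·y^(-4/3), so MRS = (1/2)·(y/x)^(4/3) = p_x/p_y.
Hence y/x = (2·p_x/p_y)^(1/(4/3)), i.e. raised to the 0.75 power.
Substitute y = (y/x)·x into the budget: x* = I/(p_x + p_y·(y/x)).
Numerically y/x = 2.284728, so x* = 60/(29.55 + 19.64·2.284728) = 0.8062.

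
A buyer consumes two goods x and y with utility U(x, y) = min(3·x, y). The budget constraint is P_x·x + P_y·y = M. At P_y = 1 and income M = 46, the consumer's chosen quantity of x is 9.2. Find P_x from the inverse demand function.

With perfect complements, no substitution: consume in ratio x:y = 1:3.
Budget: P_x·x + P_y·3·x = M, so (P_x + 3·P_y)·x = M.
Demand: x*(P_x,P_y,M) = M/(P_x + 3·P_y), y* = 3·M/(P_x + 3·P_y).
Set x* = 9.2 in the demand function and solve for P_x: P_x = 2.

P_x = 2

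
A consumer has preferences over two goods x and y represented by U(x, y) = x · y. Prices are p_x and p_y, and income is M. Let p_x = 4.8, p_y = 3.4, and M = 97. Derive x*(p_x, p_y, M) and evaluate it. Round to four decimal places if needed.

x* = 10.1042

The MRS is y/x. Set MRS = p_x/p_y.
Rearranging, p_y·y = p_x·x. Substituting into the budget gives p_x·x·(1 + 1) = M.
Demand: x*(p_x,p_y,M) = 0.5·M/p_x and y* = 0.5·M/p_y.
At p_x=4.8, p_y=3.4, M=97: x* = 0.5·97/4.8 = 10.1042.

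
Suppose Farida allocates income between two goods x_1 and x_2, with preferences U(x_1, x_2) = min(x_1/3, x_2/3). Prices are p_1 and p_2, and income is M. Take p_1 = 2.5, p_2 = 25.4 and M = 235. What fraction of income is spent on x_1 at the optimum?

share on x_1 = 0.0896

Leontief preferences: the optimum is at the kink where x_1/3 = x_2/3, i.e. x_2 = x_1.
Budget: p_1·x_1 + p_2·x_1 = M, so (3·p_1 + 3·p_2)·x_1 = 3·M.
Demand: x_1*(p_1,p_2,M) = 3·M/(3·p_1 + 3·p_2), x_2* = 3·M/(3·p_1 + 3·p_2).
Here 3·2.5 + 3·25.4 = 83.7, giving x_1* = 8.4229 and x_2* = 8.4229.
Expenditure on x_1: 2.5·8.4229 = 21.0573; share = 0.0896.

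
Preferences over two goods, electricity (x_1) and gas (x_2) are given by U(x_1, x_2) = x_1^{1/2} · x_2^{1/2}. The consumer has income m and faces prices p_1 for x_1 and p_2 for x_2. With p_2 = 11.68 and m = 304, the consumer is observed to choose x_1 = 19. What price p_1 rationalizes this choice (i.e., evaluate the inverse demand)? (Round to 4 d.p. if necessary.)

p_1 = 8

Tangency: MRS = x_2/x_1 = p_1/p_2.
Rearranging, p_2·x_2 = p_1·x_1. Substituting into the budget gives p_1·x_1·(1 + 1) = m.
Demand: x_1*(p_1,p_2,m) = 0.5·m/p_1 and x_2* = 0.5·m/p_2.
Set x_1* = 19 in the demand function and solve for p_1: p_1 = 8.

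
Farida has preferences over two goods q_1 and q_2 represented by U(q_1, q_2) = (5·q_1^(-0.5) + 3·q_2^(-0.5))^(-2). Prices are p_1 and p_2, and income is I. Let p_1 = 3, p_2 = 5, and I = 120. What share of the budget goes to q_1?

share on q_1 = 0.5425

MU_q_1 ∝ 5·q_1^(-1.5), MU_q_2 ∝ 3·q_2^(-1.5), so MRS = (5/3)·(q_2/q_1)^(1.5) = p_1/p_2.
Hence q_2/q_1 = ((3/5)·p_1/p_2)^(1/(1.5)), i.e. raised to the 2/3 power.
Substitute q_2 = (q_2/q_1)·q_1 into the budget: q_1* = I/(p_1 + p_2·(q_2/q_1)).
Numerically q_2/q_1 = 0.50606, so q_1* = 120/(3 + 5·0.50606) = 21.6986 and q_2* = 0.50606·21.6986 = 10.9808.
Expenditure on q_1: 3·21.6986 = 65.0959; share = 0.5425.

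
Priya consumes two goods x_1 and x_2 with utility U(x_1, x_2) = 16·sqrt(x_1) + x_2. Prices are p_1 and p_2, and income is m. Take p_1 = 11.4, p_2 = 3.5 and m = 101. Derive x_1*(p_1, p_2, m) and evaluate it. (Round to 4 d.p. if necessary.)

Set MRS = p_1/p_2: 8·x_1^(−1/2) = p_1/p_2.
Solve: √x_1 = 8·p_2/p_1, so x_1*(p_1,p_2) = (8·p_2/p_1)², and x_2* = (m − p_1·x_1*)/p_2.
Plugging in: x_1* = (8·3.5/11.4)² = 6.0326.

x_1* = 6.0326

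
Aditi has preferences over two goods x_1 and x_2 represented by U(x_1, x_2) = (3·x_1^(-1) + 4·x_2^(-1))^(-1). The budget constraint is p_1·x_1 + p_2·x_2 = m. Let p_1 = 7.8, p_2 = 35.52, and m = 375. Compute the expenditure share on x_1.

share on x_1 = 0.2887

MU_x_1 ∝ 3·x_1^(-2), MU_x_2 ∝ 4·x_2^(-2), so MRS = (3/4)·(x_2/x_1)^(2) = p_1/p_2.
Hence x_2/x_1 = ((4/3)·p_1/p_2)^(1/(2)), i.e. raised to the 0.5 power.
With the ratio pinned down, the budget gives x_1* = m/(p_1 + p_2·(x_2/x_1)) and x_2* = (x_2/x_1)·x_1*.
Numerically x_2/x_1 = 0.541103, so x_1* = 375/(7.8 + 35.52·0.541103) = 13.8786 and x_2* = 0.541103·13.8786 = 7.5098.
Expenditure on x_1: 7.8·13.8786 = 108.2532; share = 0.2887.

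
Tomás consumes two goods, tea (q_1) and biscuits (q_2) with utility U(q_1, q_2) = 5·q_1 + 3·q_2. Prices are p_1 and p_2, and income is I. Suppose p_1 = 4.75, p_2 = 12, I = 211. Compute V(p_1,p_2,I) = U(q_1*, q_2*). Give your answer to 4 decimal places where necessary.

Linear utility — the consumer picks whichever good has higher MU/price: 5/4.75 = 1.0526 vs 3/12 = 0.25.
q_1 gives more utility per dollar, so spend all income on q_1: q_1* = I/p_1, q_2* = 0.
Numerically: q_1* = 44.4211, q_2* = 0.
Utility at the optimum: U(44.4211, 0) = 222.1053.

V = 222.1053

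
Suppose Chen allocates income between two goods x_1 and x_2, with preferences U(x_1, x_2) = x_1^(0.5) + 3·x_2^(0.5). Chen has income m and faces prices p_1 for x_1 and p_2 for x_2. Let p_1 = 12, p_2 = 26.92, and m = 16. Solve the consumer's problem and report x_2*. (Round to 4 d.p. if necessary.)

x_2* = 0.4758

MRS = MU_x_1/MU_x_2 = (1/3)·(x_2/x_1)^(0.5). Set equal to p_1/p_2.
Hence x_2/x_1 = (3·p_1/p_2)^(1/(0.5)), i.e. raised to the 2 power.
With the ratio pinned down, the budget gives x_1* = m/(p_1 + p_2·(x_2/x_1)) and x_2* = (x_2/x_1)·x_1*.
Numerically x_2/x_1 = 1.78836, so x_1* = 16/(12 + 26.92·1.78836) = 0.266 and x_2* = 1.78836·0.266 = 0.4758.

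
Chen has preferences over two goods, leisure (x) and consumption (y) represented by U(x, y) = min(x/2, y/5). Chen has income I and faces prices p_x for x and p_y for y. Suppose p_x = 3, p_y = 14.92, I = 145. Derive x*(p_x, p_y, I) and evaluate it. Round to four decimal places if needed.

Demand: x*(p_x,p_y,I) = 2·I/(2·p_x + 5·p_y), y* = 5·I/(2·p_x + 5·p_y).
Here 2·3 + 5·14.92 = 80.6, giving x* = 3.598.

x* = 3.598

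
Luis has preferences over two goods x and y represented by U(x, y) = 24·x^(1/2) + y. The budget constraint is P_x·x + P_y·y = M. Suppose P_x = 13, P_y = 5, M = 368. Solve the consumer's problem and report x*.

Set MRS = P_x/P_y: 12·x^(−1/2) = P_x/P_y.
Solve: √x = 12·P_y/P_x, so x*(P_x,P_y) = (12·P_y/P_x)², and y* = (M − P_x·x*)/P_y.
Plugging in: x* = (12·5/13)² = 21.3018.

x* = 21.3018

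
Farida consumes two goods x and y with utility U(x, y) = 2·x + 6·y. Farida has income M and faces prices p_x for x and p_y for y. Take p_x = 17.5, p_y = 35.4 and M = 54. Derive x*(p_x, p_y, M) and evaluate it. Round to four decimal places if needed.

y gives more utility per dollar, so spend all income on y: y* = M/p_y, x* = 0.
Numerically: x* = 0, y* = 1.5254.

x* = 0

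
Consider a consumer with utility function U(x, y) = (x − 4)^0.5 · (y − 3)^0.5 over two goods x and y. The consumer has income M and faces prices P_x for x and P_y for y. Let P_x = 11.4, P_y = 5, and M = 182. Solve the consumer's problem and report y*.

y* = 15.14

Let x' = x−4, y' = y−3. MRS = y'/x' = P_x/P_y.
Substituting into the budget: x* = 4 + 0.5·(M − 4·P_x − 3·P_y)/P_x, and y* = 3 + 0.5·(…)/P_y.
Discretionary income = 182 − 4·11.4 − 3·5 = 121.4; y* = 3 + 0.5·121.4/5 = 15.14.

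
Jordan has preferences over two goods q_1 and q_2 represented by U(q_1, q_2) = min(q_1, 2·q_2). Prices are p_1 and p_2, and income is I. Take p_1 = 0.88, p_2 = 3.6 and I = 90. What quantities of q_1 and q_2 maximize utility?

Here 2·0.88 + 3.6 = 5.36, giving q_1* = 33.5821 and q_2* = 16.791.

q_1* = 33.5821, q_2* = 16.791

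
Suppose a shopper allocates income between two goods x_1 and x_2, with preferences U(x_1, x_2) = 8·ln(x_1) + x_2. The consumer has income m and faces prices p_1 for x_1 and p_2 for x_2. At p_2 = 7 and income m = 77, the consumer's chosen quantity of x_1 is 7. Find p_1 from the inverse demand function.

Set MRS = p_1/p_2: (8/x_1)/1 = p_1/p_2.
So x_1*(p_1,p_2) = 8·p_2/p_1, independent of income; and x_2* = (m − 8·p_2)/p_2.
Set x_1* = 7 in the demand function and solve for p_1: p_1 = 8.

p_1 = 8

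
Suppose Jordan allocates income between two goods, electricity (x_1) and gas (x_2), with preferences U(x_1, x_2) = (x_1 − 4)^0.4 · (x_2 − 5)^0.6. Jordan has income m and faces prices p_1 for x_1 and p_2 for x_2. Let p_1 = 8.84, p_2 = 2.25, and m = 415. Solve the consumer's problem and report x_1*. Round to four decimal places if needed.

x_1* = 20.6692

MRS = (2/3)·(x_2−5)/(x_1−4). Tangency with p_1/p_2 gives x_2−5 = (3/2)·(p_1/p_2)·(x_1−4).
Substituting into the budget: x_1* = 4 + 0.4·(m − 4·p_1 − 5·p_2)/p_1, and x_2* = 5 + 0.6·(…)/p_2.
Discretionary income = 415 − 4·8.84 − 5·2.25 = 368.39; x_1* = 4 + 0.4·368.39/8.84 = 20.6692.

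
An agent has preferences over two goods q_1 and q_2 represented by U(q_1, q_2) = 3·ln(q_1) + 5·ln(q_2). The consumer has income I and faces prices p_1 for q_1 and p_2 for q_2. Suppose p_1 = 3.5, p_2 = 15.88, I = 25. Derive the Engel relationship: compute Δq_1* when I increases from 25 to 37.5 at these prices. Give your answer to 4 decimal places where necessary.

At p_1=3.5, p_2=15.88, I=25: q_1* = 0.375·25/3.5 = 2.6786.
At I' = 37.5: q_1* = 4.0179. Change: 4.0179 − 2.6786 = 1.3393.

Δq_1* = 1.3393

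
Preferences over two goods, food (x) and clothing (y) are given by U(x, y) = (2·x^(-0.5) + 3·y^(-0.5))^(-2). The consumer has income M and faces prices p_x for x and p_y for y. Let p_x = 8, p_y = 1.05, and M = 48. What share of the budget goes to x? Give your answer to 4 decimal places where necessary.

share on x = 0.6003

MU_x ∝ 2·x^(-1.5), MU_y ∝ 3·y^(-1.5), so MRS = (2/3)·(y/x)^(1.5) = p_x/p_y.
Hence y/x = ((3/2)·p_x/p_y)^(1/(1.5)), i.e. raised to the 2/3 power.
Substitute y = (y/x)·x into the budget: x* = M/(p_x + p_y·(y/x)).
Numerically y/x = 5.073737, so x* = 48/(8 + 1.05·5.073737) = 3.6016 and y* = 5.073737·3.6016 = 18.2736.
Expenditure on x: 8·3.6016 = 28.8128; share = 0.6003.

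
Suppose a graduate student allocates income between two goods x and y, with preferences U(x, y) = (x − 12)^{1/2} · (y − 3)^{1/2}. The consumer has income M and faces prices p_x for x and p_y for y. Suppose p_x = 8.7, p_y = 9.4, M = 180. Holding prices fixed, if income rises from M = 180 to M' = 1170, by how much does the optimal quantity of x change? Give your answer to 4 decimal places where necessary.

MRS = (y−3)/(x−12). Tangency with p_x/p_y gives y−3 = (p_x/p_y)·(x−12).
Substituting into the budget: x* = 12 + 0.5·(M − 12·p_x − 3·p_y)/p_x, and y* = 3 + 0.5·(…)/p_y.
Discretionary income = 180 − 12·8.7 − 3·9.4 = 47.4; x* = 12 + 0.5·47.4/8.7 = 14.7241.
At M' = 1170: x* = 71.6207. Change: 71.6207 − 14.7241 = 56.8966.

Δx* = 56.8966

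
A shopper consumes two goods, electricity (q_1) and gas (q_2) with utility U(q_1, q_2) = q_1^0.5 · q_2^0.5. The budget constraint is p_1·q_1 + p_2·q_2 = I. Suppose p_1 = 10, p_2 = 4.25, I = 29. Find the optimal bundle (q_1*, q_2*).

q_1* = 1.45, q_2* = 3.4118

The MRS is q_2/q_1. Set MRS = p_1/p_2.
Rearranging, p_2·q_2 = p_1·q_1. Substituting into the budget gives p_1·q_1·(1 + 1) = I.
Demand: q_1*(p_1,p_2,I) = 0.5·I/p_1 and q_2* = 0.5·I/p_2.
At p_1=10, p_2=4.25, I=29: q_1* = 0.5·29/10 = 1.45, q_2* = 3.4118.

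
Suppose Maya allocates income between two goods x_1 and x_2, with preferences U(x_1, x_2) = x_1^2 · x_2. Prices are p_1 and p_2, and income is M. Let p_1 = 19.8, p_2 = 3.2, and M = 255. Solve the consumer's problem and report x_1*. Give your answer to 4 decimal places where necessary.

x_1* = 8.5859

MU_x_1/MU_x_2 = (2·x_2)/(x_1); tangency sets this equal to p_1/p_2.
So 2·p_2·x_2 = p_1·x_1; combined with the budget, a share 2/3 of income goes to x_1.
Demand: x_1*(p_1,p_2,M) = 2/3·M/p_1 and x_2* = 1/3·M/p_2.
At p_1=19.8, p_2=3.2, M=255: x_1* = 2/3·255/19.8 = 8.5859.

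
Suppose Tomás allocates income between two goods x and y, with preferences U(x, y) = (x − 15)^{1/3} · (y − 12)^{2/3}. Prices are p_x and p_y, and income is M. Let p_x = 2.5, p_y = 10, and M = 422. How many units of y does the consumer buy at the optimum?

y* = 29.6333

Let x' = x−15, y' = y−12. MRS = (1/2)·y'/x' = p_x/p_y.
After buying the subsistence bundle (15, 12), a share 1/3 of the remaining income goes to x: x* = 15 + 1/3·(M − 15p_x − 12p_y)/p_x.
Discretionary income = 422 − 15·2.5 − 12·10 = 264.5; y* = 12 + 2/3·264.5/10 = 29.6333.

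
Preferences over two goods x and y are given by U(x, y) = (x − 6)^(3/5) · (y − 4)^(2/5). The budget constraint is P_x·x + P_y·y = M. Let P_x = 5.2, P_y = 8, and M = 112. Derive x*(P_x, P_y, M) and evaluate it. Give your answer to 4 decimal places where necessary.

x* = 11.6308

After buying the subsistence bundle (6, 4), a share 0.6 of the remaining income goes to x: x* = 6 + 0.6·(M − 6P_x − 4P_y)/P_x.
Discretionary income = 112 − 6·5.2 − 4·8 = 48.8; x* = 6 + 0.6·48.8/5.2 = 11.6308.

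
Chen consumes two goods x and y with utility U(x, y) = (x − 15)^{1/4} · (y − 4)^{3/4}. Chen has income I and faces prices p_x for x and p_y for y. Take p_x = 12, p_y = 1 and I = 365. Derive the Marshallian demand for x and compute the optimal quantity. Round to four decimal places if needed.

x* = 18.7708

This is Cobb-Douglas in (x−15, y−4): tangency gives 0.25·p_y·(y−4) = 0.75·p_x·(x−15).
Substituting into the budget: x* = 15 + 0.25·(I − 15·p_x − 4·p_y)/p_x, and y* = 4 + 0.75·(…)/p_y.
Discretionary income = 365 − 15·12 − 4·1 = 181; x* = 15 + 0.25·181/12 = 18.7708.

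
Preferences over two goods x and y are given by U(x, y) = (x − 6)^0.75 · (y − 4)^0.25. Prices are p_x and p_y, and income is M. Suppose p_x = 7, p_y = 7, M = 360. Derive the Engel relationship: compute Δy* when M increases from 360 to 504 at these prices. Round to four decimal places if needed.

Let x' = x−6, y' = y−4. MRS = 3·y'/x' = p_x/p_y.
After buying the subsistence bundle (6, 4), a share 0.75 of the remaining income goes to x: x* = 6 + 0.75·(M − 6p_x − 4p_y)/p_x.
Discretionary income = 360 − 6·7 − 4·7 = 290; y* = 4 + 0.25·290/7 = 14.3571.
At M' = 504: y* = 19.5. Change: 19.5 − 14.3571 = 5.1429.

Δy* = 5.1429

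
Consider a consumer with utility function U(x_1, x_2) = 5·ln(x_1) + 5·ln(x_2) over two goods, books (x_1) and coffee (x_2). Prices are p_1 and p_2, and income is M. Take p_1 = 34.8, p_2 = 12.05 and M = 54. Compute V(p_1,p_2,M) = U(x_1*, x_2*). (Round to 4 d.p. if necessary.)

Demand: x_1*(p_1,p_2,M) = 0.5·M/p_1 and x_2* = 0.5·M/p_2.
At p_1=34.8, p_2=12.05, M=54: x_1* = 0.5·54/34.8 = 0.7759, x_2* = 2.2407.
Utility at the optimum: U(0.7759, 2.2407) = 2.765.

V = 2.765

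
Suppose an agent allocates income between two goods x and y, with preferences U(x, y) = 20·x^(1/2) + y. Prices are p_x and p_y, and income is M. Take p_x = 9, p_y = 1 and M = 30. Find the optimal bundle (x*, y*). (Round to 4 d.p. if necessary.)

x* = 1.2346, y* = 18.8889

Utility is quasi-linear in y; the FOC for x is 10/√x = p_x/p_y.
Thus x* = (10·p_y/p_x)² — independent of M — with the rest of income spent on y.
Plugging in: x* = (10·1/9)² = 1.2346, y* = 18.8889.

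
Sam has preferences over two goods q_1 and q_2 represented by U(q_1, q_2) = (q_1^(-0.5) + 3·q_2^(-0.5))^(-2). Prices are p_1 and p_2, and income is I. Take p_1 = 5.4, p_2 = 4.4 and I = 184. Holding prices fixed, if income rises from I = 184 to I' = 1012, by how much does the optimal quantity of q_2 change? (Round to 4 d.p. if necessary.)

Δq_2* = 124.2359

From the CES first-order condition, (1/3)·(q_2/q_1)^(1.5) = p_1/p_2.
Hence q_2/q_1 = (3·p_1/p_2)^(1/(1.5)), i.e. raised to the 2/3 power.
With the ratio pinned down, the budget gives q_1* = I/(p_1 + p_2·(q_2/q_1)) and q_2* = (q_2/q_1)·q_1*.
Numerically q_2/q_1 = 2.384377, so q_1* = 184/(5.4 + 4.4·2.384377) = 11.5787 and q_2* = 2.384377·11.5787 = 27.608.
At I' = 1012: q_2* = 151.8438. Change: 151.8438 − 27.608 = 124.2359.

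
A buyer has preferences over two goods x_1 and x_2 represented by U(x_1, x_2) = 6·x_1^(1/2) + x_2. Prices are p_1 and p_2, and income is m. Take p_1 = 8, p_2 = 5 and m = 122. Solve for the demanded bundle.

x_1* = 3.5156, x_2* = 18.775

Set MRS = p_1/p_2: 3·x_1^(−1/2) = p_1/p_2.
Thus x_1* = (3·p_2/p_1)² — independent of m — with the rest of income spent on x_2.
Plugging in: x_1* = (3·5/8)² = 3.5156, x_2* = 18.775.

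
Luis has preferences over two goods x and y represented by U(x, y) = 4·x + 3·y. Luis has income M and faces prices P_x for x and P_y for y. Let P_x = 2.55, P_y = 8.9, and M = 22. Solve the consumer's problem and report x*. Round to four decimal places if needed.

x* = 8.6275

Linear utility — the consumer picks whichever good has higher MU/price: 4/2.55 = 1.5686 vs 3/8.9 = 0.3371.
x gives more utility per dollar, so spend all income on x: x* = M/P_x, y* = 0.
Numerically: x* = 8.6275, y* = 0.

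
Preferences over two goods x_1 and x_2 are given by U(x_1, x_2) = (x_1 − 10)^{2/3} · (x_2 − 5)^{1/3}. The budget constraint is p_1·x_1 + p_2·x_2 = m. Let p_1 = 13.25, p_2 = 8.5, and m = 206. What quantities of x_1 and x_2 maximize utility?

MRS = 2·(x_2−5)/(x_1−10). Tangency with p_1/p_2 gives x_2−5 = (1/2)·(p_1/p_2)·(x_1−10).
Substituting into the budget: x_1* = 10 + 2/3·(m − 10·p_1 − 5·p_2)/p_1, and x_2* = 5 + 1/3·(…)/p_2.
Discretionary income = 206 − 10·13.25 − 5·8.5 = 31; x_1* = 10 + 2/3·31/13.25 = 11.5597; x_2* = 5 + 1/3·31/8.5 = 6.2157.

x_1* = 11.5597, x_2* = 6.2157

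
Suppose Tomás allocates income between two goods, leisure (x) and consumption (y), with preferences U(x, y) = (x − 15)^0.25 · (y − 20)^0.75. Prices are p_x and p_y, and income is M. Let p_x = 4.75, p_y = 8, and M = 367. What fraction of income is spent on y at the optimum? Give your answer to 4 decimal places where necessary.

share on y = 0.7134

After buying the subsistence bundle (15, 20), a share 0.25 of the remaining income goes to x: x* = 15 + 0.25·(M − 15p_x − 20p_y)/p_x.
Discretionary income = 367 − 15·4.75 − 20·8 = 135.75; x* = 15 + 0.25·135.75/4.75 = 22.1447; y* = 20 + 0.75·135.75/8 = 32.7266.
Expenditure on y: 8·32.7266 = 261.8125; share = 0.7134.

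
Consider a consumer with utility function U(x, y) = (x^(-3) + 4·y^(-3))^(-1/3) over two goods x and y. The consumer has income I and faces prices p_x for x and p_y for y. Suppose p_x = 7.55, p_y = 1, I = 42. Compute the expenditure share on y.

share on y = 0.2369

Substitute y = (y/x)·x into the budget: x* = I/(p_x + p_y·(y/x)).
Numerically y/x = 2.344238, so x* = 42/(7.55 + 1·2.344238) = 4.2449 and y* = 2.344238·4.2449 = 9.951.
Expenditure on y: 1·9.951 = 9.951; share = 0.2369.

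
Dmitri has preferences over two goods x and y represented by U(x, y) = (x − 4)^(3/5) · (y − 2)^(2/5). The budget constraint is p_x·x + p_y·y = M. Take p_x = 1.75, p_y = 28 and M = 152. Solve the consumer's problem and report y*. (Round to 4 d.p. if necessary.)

y* = 3.2714

Substituting into the budget: x* = 4 + 0.6·(M − 4·p_x − 2·p_y)/p_x, and y* = 2 + 0.4·(…)/p_y.
Discretionary income = 152 − 4·1.75 − 2·28 = 89; y* = 2 + 0.4·89/28 = 3.2714.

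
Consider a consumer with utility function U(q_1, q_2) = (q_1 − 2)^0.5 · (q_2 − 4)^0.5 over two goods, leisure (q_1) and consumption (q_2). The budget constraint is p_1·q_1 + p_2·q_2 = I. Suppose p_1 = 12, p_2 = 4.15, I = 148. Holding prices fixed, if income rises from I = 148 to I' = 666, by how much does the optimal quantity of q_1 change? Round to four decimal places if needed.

MRS = (q_2−4)/(q_1−2). Tangency with p_1/p_2 gives q_2−4 = (p_1/p_2)·(q_1−2).
After buying the subsistence bundle (2, 4), a share 0.5 of the remaining income goes to q_1: q_1* = 2 + 0.5·(I − 2p_1 − 4p_2)/p_1.
Discretionary income = 148 − 2·12 − 4·4.15 = 107.4; q_1* = 2 + 0.5·107.4/12 = 6.475.
At I' = 666: q_1* = 28.0583. Change: 28.0583 − 6.475 = 21.5833.

Δq_1* = 21.5833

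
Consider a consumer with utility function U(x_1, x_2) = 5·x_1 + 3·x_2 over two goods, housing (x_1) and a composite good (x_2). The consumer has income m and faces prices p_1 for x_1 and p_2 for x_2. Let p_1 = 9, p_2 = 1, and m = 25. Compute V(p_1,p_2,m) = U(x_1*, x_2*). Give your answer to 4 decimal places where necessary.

V = 75

Perfect substitutes: compare marginal utility per dollar. 5/p_1 vs 3/p_2 → 0.5556 vs 3.
x_2 gives more utility per dollar, so spend all income on x_2: x_2* = m/p_2, x_1* = 0.
Numerically: x_1* = 0, x_2* = 25.
Utility at the optimum: U(0, 25) = 75.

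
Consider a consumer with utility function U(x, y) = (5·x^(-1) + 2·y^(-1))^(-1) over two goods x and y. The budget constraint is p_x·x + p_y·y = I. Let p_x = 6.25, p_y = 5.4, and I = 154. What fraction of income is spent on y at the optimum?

share on y = 0.3702

MRS = MU_x/MU_y = (5/2)·(y/x)^(2). Set equal to p_x/p_y.
Hence y/x = ((2/5)·p_x/p_y)^(1/(2)), i.e. raised to the 0.5 power.
Substitute y = (y/x)·x into the budget: x* = I/(p_x + p_y·(y/x)).
Numerically y/x = 0.680414, so x* = 154/(6.25 + 5.4·0.680414) = 15.5176 and y* = 0.680414·15.5176 = 10.5584.
Expenditure on y: 5.4·10.5584 = 57.0152; share = 0.3702.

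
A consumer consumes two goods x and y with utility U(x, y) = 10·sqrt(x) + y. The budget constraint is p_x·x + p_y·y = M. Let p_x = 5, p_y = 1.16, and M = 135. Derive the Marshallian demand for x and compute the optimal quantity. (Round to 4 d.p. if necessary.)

x* = 1.3456

MU_x = 5/√x, MU_y = 1. Tangency: 5/√x = p_x/p_y.
Thus x* = (5·p_y/p_x)² — independent of M — with the rest of income spent on y.
Plugging in: x* = (5·1.16/5)² = 1.3456.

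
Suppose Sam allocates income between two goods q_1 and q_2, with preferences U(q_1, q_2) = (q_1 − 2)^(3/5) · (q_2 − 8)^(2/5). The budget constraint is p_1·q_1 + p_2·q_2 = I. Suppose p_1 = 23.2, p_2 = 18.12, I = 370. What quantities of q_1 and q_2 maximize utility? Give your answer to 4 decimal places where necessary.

q_1* = 6.62, q_2* = 11.9435

This is Cobb-Douglas in (q_1−2, q_2−8): tangency gives 0.6·p_2·(q_2−8) = 0.4·p_1·(q_1−2).
Substituting into the budget: q_1* = 2 + 0.6·(I − 2·p_1 − 8·p_2)/p_1, and q_2* = 8 + 0.4·(…)/p_2.
Discretionary income = 370 − 2·23.2 − 8·18.12 = 178.64; q_1* = 2 + 0.6·178.64/23.2 = 6.62; q_2* = 8 + 0.4·178.64/18.12 = 11.9435.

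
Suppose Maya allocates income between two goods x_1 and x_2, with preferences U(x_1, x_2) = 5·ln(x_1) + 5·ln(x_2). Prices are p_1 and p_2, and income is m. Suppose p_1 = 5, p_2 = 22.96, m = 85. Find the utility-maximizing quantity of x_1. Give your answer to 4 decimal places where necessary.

x_1* = 8.5

Tangency: MRS = x_2/x_1 = p_1/p_2.
Rearranging, p_2·x_2 = p_1·x_1. Substituting into the budget gives p_1·x_1·(1 + 1) = m.
Demand: x_1*(p_1,p_2,m) = 0.5·m/p_1 and x_2* = 0.5·m/p_2.
At p_1=5, p_2=22.96, m=85: x_1* = 0.5·85/5 = 8.5.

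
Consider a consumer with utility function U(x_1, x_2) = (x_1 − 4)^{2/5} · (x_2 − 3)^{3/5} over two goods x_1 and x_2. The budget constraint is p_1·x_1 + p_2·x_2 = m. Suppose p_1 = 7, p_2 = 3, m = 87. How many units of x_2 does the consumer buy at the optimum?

Let x_1' = x_1−4, x_2' = x_2−3. MRS = (2/3)·x_2'/x_1' = p_1/p_2.
After buying the subsistence bundle (4, 3), a share 0.4 of the remaining income goes to x_1: x_1* = 4 + 0.4·(m − 4p_1 − 3p_2)/p_1.
Discretionary income = 87 − 4·7 − 3·3 = 50; x_2* = 3 + 0.6·50/3 = 13.

x_2* = 13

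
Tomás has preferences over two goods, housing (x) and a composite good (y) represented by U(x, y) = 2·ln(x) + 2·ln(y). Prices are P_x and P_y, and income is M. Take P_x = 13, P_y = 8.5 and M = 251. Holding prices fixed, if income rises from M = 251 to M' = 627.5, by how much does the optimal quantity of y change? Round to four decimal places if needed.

The MRS is y/x. Set MRS = P_x/P_y.
So 2·P_y·y = 2·P_x·x; combined with the budget, a share 0.5 of income goes to x.
Demand: x*(P_x,P_y,M) = 0.5·M/P_x and y* = 0.5·M/P_y.
At P_x=13, P_y=8.5, M=251: y* = 0.5·251/8.5 = 14.7647.
At M' = 627.5: y* = 36.9118. Change: 36.9118 − 14.7647 = 22.1471.

Δy* = 22.1471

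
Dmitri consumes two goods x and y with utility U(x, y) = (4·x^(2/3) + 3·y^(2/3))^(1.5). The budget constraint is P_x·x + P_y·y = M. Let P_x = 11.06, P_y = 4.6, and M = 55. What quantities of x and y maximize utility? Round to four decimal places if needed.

x* = 1.4461, y* = 8.4796

From the CES first-order condition, (4/3)·(y/x)^(1/3) = P_x/P_y.
Hence y/x = ((3/4)·P_x/P_y)^(1/(1/3)), i.e. raised to the 3 power.
Substitute y = (y/x)·x into the budget: x* = M/(P_x + P_y·(y/x)).
Numerically y/x = 5.863753, so x* = 55/(11.06 + 4.6·5.863753) = 1.4461 and y* = 5.863753·1.4461 = 8.4796.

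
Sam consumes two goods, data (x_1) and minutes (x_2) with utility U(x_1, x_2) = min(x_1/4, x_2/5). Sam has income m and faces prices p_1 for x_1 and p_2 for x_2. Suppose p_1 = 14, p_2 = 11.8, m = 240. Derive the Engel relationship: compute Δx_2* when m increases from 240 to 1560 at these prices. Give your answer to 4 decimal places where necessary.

Δx_2* = 57.3913

Here 4·14 + 5·11.8 = 115, giving x_2* = 10.4348.
At m' = 1560: x_2* = 67.8261. Change: 67.8261 − 10.4348 = 57.3913.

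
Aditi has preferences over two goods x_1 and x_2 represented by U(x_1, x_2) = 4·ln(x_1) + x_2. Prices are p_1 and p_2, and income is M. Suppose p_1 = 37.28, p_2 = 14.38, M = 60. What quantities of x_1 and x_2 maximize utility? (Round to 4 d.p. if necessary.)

Set MRS = p_1/p_2: (4/x_1)/1 = p_1/p_2.
So x_1*(p_1,p_2) = 4·p_2/p_1, independent of income; and x_2* = (M − 4·p_2)/p_2.
At the given prices: x_1* = 4·14.38/37.28 = 1.5429, and x_2* = 0.1725.

x_1* = 1.5429, x_2* = 0.1725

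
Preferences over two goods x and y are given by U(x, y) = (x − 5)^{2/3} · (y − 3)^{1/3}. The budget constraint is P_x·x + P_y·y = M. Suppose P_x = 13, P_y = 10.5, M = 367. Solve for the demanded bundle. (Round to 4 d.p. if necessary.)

x* = 18.8718, y* = 11.5873

Let x' = x−5, y' = y−3. MRS = 2·y'/x' = P_x/P_y.
Substituting into the budget: x* = 5 + 2/3·(M − 5·P_x − 3·P_y)/P_x, and y* = 3 + 1/3·(…)/P_y.
Discretionary income = 367 − 5·13 − 3·10.5 = 270.5; x* = 5 + 2/3·270.5/13 = 18.8718; y* = 3 + 1/3·270.5/10.5 = 11.5873.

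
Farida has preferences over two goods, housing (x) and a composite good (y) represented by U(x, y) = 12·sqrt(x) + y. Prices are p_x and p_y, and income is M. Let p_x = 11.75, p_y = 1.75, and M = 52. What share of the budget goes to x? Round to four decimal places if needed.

share on x = 0.1804

Utility is quasi-linear in y; the FOC for x is 6/√x = p_x/p_y.
Thus x* = (6·p_y/p_x)² — independent of M — with the rest of income spent on y.
Plugging in: x* = (6·1.75/11.75)² = 0.7986, y* = 24.3526.
Expenditure on x: 11.75·0.7986 = 9.383; share = 0.1804.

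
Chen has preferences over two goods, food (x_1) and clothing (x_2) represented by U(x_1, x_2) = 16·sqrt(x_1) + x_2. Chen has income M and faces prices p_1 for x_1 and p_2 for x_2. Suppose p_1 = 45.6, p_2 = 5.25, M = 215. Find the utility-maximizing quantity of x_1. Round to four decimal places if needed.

x_1* = 0.8483

Set MRS = p_1/p_2: 8·x_1^(−1/2) = p_1/p_2.
Solve: √x_1 = 8·p_2/p_1, so x_1*(p_1,p_2) = (8·p_2/p_1)², and x_2* = (M − p_1·x_1*)/p_2.
Plugging in: x_1* = (8·5.25/45.6)² = 0.8483.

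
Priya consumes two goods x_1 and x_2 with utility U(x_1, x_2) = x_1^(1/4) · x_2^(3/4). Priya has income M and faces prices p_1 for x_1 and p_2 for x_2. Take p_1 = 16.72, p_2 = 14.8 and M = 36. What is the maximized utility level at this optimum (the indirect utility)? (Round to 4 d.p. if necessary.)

V = 1.3446

The MRS is (1/3)·x_2/x_1. Set MRS = p_1/p_2.
Rearranging, p_2·x_2 = 3·p_1·x_1. Substituting into the budget gives p_1·x_1·(1 + 3) = M.
Demand: x_1*(p_1,p_2,M) = 0.25·M/p_1 and x_2* = 0.75·M/p_2.
At p_1=16.72, p_2=14.8, M=36: x_1* = 0.25·36/16.72 = 0.5383, x_2* = 1.8243.
Utility at the optimum: U(0.5383, 1.8243) = 1.3446.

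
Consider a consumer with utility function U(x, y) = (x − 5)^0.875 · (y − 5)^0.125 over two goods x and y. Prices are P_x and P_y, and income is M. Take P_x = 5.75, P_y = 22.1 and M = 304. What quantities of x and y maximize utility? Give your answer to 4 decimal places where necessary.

x* = 30.0707, y* = 5.9318

Let x' = x−5, y' = y−5. MRS = 7·y'/x' = P_x/P_y.
After buying the subsistence bundle (5, 5), a share 0.875 of the remaining income goes to x: x* = 5 + 0.875·(M − 5P_x − 5P_y)/P_x.
Discretionary income = 304 − 5·5.75 − 5·22.1 = 164.75; x* = 5 + 0.875·164.75/5.75 = 30.0707; y* = 5 + 0.125·164.75/22.1 = 5.9318.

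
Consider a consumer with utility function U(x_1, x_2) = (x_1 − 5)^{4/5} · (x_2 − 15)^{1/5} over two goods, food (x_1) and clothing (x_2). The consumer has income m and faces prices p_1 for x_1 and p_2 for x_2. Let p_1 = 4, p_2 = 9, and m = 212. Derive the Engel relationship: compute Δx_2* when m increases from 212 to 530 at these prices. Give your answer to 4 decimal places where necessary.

Δx_2* = 7.0667

MRS = 4·(x_2−15)/(x_1−5). Tangency with p_1/p_2 gives x_2−15 = (1/4)·(p_1/p_2)·(x_1−5).
After buying the subsistence bundle (5, 15), a share 0.8 of the remaining income goes to x_1: x_1* = 5 + 0.8·(m − 5p_1 − 15p_2)/p_1.
Discretionary income = 212 − 5·4 − 15·9 = 57; x_2* = 15 + 0.2·57/9 = 16.2667.
At m' = 530: x_2* = 23.3333. Change: 23.3333 − 16.2667 = 7.0667.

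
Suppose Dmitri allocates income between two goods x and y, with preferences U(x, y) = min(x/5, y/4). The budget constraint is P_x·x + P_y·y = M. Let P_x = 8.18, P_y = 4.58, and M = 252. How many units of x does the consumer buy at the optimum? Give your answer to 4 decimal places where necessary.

Demand: x*(P_x,P_y,M) = 5·M/(5·P_x + 4·P_y), y* = 4·M/(5·P_x + 4·P_y).
Here 5·8.18 + 4·4.58 = 59.22, giving x* = 21.2766.

x* = 21.2766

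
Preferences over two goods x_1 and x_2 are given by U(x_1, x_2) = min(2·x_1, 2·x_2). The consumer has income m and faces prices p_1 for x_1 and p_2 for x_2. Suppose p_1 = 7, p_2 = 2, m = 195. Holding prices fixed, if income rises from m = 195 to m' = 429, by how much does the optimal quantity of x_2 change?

Δx_2* = 26

Leontief preferences: the optimum is at the kink where x_1/2 = x_2/2, i.e. x_2 = x_1.
Budget: p_1·x_1 + p_2·x_1 = m, so (2·p_1 + 2·p_2)·x_1 = 2·m.
Demand: x_1*(p_1,p_2,m) = 2·m/(2·p_1 + 2·p_2), x_2* = 2·m/(2·p_1 + 2·p_2).
Here 2·7 + 2·2 = 18, giving x_2* = 21.6667.
At m' = 429: x_2* = 47.6667. Change: 47.6667 − 21.6667 = 26.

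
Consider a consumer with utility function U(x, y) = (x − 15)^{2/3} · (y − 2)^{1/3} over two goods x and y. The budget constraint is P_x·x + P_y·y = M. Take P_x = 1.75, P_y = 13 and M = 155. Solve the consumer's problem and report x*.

x* = 54.1429

Let x' = x−15, y' = y−2. MRS = 2·y'/x' = P_x/P_y.
Substituting into the budget: x* = 15 + 2/3·(M − 15·P_x − 2·P_y)/P_x, and y* = 2 + 1/3·(…)/P_y.
Discretionary income = 155 − 15·1.75 − 2·13 = 102.75; x* = 15 + 2/3·102.75/1.75 = 54.1429.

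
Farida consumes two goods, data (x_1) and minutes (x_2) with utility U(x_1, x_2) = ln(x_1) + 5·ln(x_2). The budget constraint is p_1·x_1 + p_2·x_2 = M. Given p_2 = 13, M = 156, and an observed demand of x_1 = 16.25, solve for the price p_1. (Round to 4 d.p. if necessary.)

Tangency: MRS = (1/5)·x_2/x_1 = p_1/p_2.
So p_2·x_2 = 5·p_1·x_1; combined with the budget, a share 1/6 of income goes to x_1.
Demand: x_1*(p_1,p_2,M) = 1/6·M/p_1 and x_2* = 5/6·M/p_2.
Set x_1* = 16.25 in the demand function and solve for p_1: p_1 = 1.6.

p_1 = 1.6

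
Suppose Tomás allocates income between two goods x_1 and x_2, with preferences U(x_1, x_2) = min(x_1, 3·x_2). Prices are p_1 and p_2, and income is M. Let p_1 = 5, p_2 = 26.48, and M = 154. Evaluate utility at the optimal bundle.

V = 11.1379

Leontief preferences: the optimum is at the kink where x_1/3 = x_2/1, i.e. x_2 = (1/3)·x_1.
Budget: p_1·x_1 + p_2·(1/3)·x_1 = M, so (3·p_1 + p_2)·x_1 = 3·M.
Demand: x_1*(p_1,p_2,M) = 3·M/(3·p_1 + p_2), x_2* = M/(3·p_1 + p_2).
Here 3·5 + 26.48 = 41.48, giving x_1* = 11.1379 and x_2* = 3.7126.
Utility at the optimum: U(11.1379, 3.7126) = 11.1379.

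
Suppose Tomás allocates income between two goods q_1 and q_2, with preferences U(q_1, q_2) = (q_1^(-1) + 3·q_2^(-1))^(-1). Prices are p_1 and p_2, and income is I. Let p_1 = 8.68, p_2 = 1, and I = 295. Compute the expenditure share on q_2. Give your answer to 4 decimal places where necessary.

share on q_2 = 0.3702

From the CES first-order condition, (1/3)·(q_2/q_1)^(2) = p_1/p_2.
Hence q_2/q_1 = (3·p_1/p_2)^(1/(2)), i.e. raised to the 0.5 power.
With the ratio pinned down, the budget gives q_1* = I/(p_1 + p_2·(q_2/q_1)) and q_2* = (q_2/q_1)·q_1*.
Numerically q_2/q_1 = 5.10294, so q_1* = 295/(8.68 + 1·5.10294) = 21.4033 and q_2* = 5.10294·21.4033 = 109.2196.
Expenditure on q_2: 1·109.2196 = 109.2196; share = 0.3702.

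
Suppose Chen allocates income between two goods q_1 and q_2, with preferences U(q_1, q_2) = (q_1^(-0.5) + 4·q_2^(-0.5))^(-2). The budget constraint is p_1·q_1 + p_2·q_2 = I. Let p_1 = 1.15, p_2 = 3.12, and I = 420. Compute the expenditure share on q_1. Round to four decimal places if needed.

MU_q_1 ∝ q_1^(-1.5), MU_q_2 ∝ 4·q_2^(-1.5), so MRS = (1/4)·(q_2/q_1)^(1.5) = p_1/p_2.
Hence q_2/q_1 = (4·p_1/p_2)^(1/(1.5)), i.e. raised to the 2/3 power.
With the ratio pinned down, the budget gives q_1* = I/(p_1 + p_2·(q_2/q_1)) and q_2* = (q_2/q_1)·q_1*.
Numerically q_2/q_1 = 1.295395, so q_1* = 420/(1.15 + 3.12·1.295395) = 80.8994 and q_2* = 1.295395·80.8994 = 104.7967.
Expenditure on q_1: 1.15·80.8994 = 93.0343; share = 0.2215.

share on q_1 = 0.2215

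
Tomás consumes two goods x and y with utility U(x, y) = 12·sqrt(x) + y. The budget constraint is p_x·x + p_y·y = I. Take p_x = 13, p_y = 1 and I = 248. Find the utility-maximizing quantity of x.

Utility is quasi-linear in y; the FOC for x is 6/√x = p_x/p_y.
Thus x* = (6·p_y/p_x)² — independent of I — with the rest of income spent on y.
Plugging in: x* = (6·1/13)² = 0.213.

x* = 0.213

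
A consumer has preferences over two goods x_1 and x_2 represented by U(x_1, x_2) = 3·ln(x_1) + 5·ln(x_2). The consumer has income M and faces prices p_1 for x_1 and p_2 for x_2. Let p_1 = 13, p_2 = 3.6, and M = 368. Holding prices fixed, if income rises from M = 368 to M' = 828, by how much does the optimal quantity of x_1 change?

Δx_1* = 13.2692

At p_1=13, p_2=3.6, M=368: x_1* = 0.375·368/13 = 10.6154.
At M' = 828: x_1* = 23.8846. Change: 23.8846 − 10.6154 = 13.2692.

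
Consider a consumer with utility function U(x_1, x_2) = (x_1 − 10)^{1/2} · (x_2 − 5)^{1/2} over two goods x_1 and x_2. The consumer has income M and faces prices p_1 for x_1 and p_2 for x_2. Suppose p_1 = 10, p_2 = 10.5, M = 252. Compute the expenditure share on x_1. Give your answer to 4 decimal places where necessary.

This is Cobb-Douglas in (x_1−10, x_2−5): tangency gives 0.5·p_2·(x_2−5) = 0.5·p_1·(x_1−10).
After buying the subsistence bundle (10, 5), a share 0.5 of the remaining income goes to x_1: x_1* = 10 + 0.5·(M − 10p_1 − 5p_2)/p_1.
Discretionary income = 252 − 10·10 − 5·10.5 = 99.5; x_1* = 10 + 0.5·99.5/10 = 14.975; x_2* = 5 + 0.5·99.5/10.5 = 9.7381.
Expenditure on x_1: 10·14.975 = 149.75; share = 0.5942.

share on x_1 = 0.5942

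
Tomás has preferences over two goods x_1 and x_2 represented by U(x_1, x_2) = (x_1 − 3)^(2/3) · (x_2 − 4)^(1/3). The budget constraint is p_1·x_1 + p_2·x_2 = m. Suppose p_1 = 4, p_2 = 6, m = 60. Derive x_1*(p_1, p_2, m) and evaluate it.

x_1* = 7

MRS = 2·(x_2−4)/(x_1−3). Tangency with p_1/p_2 gives x_2−4 = (1/2)·(p_1/p_2)·(x_1−3).
After buying the subsistence bundle (3, 4), a share 2/3 of the remaining income goes to x_1: x_1* = 3 + 2/3·(m − 3p_1 − 4p_2)/p_1.
Discretionary income = 60 − 3·4 − 4·6 = 24; x_1* = 3 + 2/3·24/4 = 7.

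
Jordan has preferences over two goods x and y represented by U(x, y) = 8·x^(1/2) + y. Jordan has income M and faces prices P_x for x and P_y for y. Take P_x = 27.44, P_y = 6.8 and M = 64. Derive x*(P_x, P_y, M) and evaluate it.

x* = 0.9826

Plugging in: x* = (4·6.8/27.44)² = 0.9826.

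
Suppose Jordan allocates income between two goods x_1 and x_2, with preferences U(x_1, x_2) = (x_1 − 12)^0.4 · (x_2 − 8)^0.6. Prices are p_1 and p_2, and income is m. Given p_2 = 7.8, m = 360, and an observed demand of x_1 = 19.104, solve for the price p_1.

MRS = (2/3)·(x_2−8)/(x_1−12). Tangency with p_1/p_2 gives x_2−8 = (3/2)·(p_1/p_2)·(x_1−12).
After buying the subsistence bundle (12, 8), a share 0.4 of the remaining income goes to x_1: x_1* = 12 + 0.4·(m − 12p_1 − 8p_2)/p_1.
Set x_1* = 19.104 in the demand function and solve for p_1: p_1 = 10.

p_1 = 10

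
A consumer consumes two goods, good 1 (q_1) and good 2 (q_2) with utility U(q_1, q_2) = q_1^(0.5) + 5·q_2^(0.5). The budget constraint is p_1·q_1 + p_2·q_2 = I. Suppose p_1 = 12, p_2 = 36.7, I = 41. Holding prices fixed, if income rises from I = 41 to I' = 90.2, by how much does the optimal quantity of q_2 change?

Δq_2* = 1.1945

MRS = MU_q_1/MU_q_2 = (1/5)·(q_2/q_1)^(0.5). Set equal to p_1/p_2.
Hence q_2/q_1 = (5·p_1/p_2)^(1/(0.5)), i.e. raised to the 2 power.
Substitute q_2 = (q_2/q_1)·q_1 into the budget: q_1* = I/(p_1 + p_2·(q_2/q_1)).
Numerically q_2/q_1 = 2.672824, so q_1* = 41/(12 + 36.7·2.672824) = 0.3724 and q_2* = 2.672824·0.3724 = 0.9954.
At I' = 90.2: q_2* = 2.1899. Change: 2.1899 − 0.9954 = 1.1945.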